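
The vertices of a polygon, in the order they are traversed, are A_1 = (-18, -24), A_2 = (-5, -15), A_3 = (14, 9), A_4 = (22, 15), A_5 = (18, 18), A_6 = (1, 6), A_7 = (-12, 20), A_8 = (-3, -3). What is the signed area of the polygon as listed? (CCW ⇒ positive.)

374.5

Apply the surveyor's formula: 2A = Σ (x_i·y_{i+1} − x_{i+1}·y_i), indices taken mod 8.
Cross-terms: 150, 165, 12, 126, 90, 92, 96, 18  ⇒  Σ = 749
Signed area = Σ/2 = 374.5 (positive ⇒ counter-clockwise traversal).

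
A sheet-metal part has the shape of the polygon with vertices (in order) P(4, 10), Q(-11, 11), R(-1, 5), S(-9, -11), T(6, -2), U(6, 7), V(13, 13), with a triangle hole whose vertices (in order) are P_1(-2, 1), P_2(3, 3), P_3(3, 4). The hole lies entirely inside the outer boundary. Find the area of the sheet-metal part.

182

Outer boundary:
Cross-terms: 154, -44, 56, 84, 54, -13, 78  ⇒  Σ = 369
Area = |Σ|/2 = 184.5.
Hole:
Apply Gauss's area formula: 2A = Σ (x_i·y_{i+1} − x_{i+1}·y_i), indices taken mod 3.
Σ = (-9) + (3) + (11) = 5
Area = |Σ|/2 = 2.5.
Net area = 184.5 − 2.5 = 182.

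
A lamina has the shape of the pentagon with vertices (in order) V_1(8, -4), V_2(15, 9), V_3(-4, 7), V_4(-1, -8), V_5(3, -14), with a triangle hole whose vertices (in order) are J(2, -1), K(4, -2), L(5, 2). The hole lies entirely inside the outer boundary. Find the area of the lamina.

220.5

Outer boundary:
V_1→V_2: (8)(9) − (15)(-4) = 132
V_2→V_3: (15)(7) − (-4)(9) = 141
V_3→V_4: (-4)(-8) − (-1)(7) = 39
V_4→V_5: (-1)(-14) − (3)(-8) = 38
V_5→V_1: (3)(-4) − (8)(-14) = 100
Σ = 450
Area = |Σ|/2 = 225.
Hole:
Σ = (0) + (18) + (-9) = 9
Area = |Σ|/2 = 4.5.
Net area = 225 − 4.5 = 220.5.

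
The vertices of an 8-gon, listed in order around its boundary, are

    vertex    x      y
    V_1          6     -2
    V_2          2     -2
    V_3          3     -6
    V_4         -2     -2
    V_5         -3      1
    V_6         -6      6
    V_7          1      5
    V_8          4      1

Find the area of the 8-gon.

60.5

Cross-terms: -8, -6, -18, -8, -12, -36, -19, -14  ⇒  Σ = -121
Area = |Σ|/2 = 60.5.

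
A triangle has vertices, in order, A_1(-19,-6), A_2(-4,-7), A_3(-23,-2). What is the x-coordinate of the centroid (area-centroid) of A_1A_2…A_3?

-46/3

Apply the shoelace formula. First the cross-terms c_i = x_i·y_{i+1} − x_{i+1}·y_i:
  109, -153, 100  ⇒  2A = 56, A = 28.
Then Σ (x_i + x_{i+1})·c_i = -2576, so x̄ = -2576 / (6·28) = -46/3.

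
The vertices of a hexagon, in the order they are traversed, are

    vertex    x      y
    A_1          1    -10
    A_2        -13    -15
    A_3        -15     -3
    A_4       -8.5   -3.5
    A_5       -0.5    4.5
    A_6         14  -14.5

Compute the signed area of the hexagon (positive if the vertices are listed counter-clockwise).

Apply Gauss's area formula: 2A = Σ (x_i·y_{i+1} − x_{i+1}·y_i), indices taken mod 6.
Σ = (-145) + (-186) + (27) + (-40) + (-55.75) + (-125.5) = -525.25
Signed area = Σ/2 = -262.625 (negative ⇒ clockwise traversal).

-262.625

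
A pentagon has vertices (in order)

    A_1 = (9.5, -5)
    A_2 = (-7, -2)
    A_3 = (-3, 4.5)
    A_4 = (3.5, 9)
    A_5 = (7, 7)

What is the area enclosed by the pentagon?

Apply the surveyor's formula: 2A = Σ (x_i·y_{i+1} − x_{i+1}·y_i), indices taken mod 5.
A_1→A_2: (9.5)(-2) − (-7)(-5) = -54
A_2→A_3: (-7)(4.5) − (-3)(-2) = -37.5
A_3→A_4: (-3)(9) − (3.5)(4.5) = -42.75
A_4→A_5: (3.5)(7) − (7)(9) = -38.5
A_5→A_1: (7)(-5) − (9.5)(7) = -101.5
Σ = -274.25
Area = |Σ|/2 = 137.125.

137.125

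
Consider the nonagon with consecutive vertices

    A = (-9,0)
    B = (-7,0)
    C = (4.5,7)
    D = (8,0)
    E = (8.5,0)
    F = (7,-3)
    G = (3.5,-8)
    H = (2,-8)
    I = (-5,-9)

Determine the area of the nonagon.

Apply Gauss's area formula: 2A = Σ (x_i·y_{i+1} − x_{i+1}·y_i), indices taken mod 9.
Σ = (0) + (-49) + (-56) + (0) + (-25.5) + (-45.5) + (-12) + (-58) + (-81) = -327
Area = |Σ|/2 = 163.5.

163.5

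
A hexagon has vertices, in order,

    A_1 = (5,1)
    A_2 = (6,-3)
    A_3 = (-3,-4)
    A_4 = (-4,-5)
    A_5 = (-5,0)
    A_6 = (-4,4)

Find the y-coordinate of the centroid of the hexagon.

Apply the shoelace (surveyor's) formula. First the cross-terms c_i = x_i·y_{i+1} − x_{i+1}·y_i:
  -21, -33, -1, -25, -20, -24  ⇒  2A = -124, A = -62.
Then Σ (y_i + y_{i+1})·c_i = 207, so ȳ = 207 / (6·(-62)) = -69/124.

-69/124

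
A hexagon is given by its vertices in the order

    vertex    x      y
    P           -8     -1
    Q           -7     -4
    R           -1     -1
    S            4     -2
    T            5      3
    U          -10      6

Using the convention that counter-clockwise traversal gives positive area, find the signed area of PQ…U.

87

Cross-terms: 25, 3, 6, 22, 60, 58  ⇒  Σ = 174
Signed area = Σ/2 = 87 (positive ⇒ counter-clockwise traversal).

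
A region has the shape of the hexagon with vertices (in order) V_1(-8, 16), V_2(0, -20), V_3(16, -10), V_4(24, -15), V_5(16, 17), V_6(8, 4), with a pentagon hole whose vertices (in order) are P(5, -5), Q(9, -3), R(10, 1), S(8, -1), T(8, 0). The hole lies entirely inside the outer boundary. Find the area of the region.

598.5

Outer boundary:
Apply the shoelace (surveyor's) formula: 2A = Σ (x_i·y_{i+1} − x_{i+1}·y_i), indices taken mod 6.
Σ = (160) + (320) + (0) + (648) + (-72) + (160) = 1216
Area = |Σ|/2 = 608.
Hole:
Apply the surveyor's formula: 2A = Σ (x_i·y_{i+1} − x_{i+1}·y_i), indices taken mod 5.
Cross-terms: 30, 39, -18, 8, -40  ⇒  Σ = 19
Area = |Σ|/2 = 9.5.
Net area = 608 − 9.5 = 598.5.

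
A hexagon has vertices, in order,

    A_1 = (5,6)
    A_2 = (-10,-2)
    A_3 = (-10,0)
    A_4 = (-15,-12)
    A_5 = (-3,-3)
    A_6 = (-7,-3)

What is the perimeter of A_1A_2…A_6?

66

|A_1A_2| = √((-15)² + (-8)²) = √289 = 17
|A_2A_3| = √((0)² + (2)²) = √4 = 2
|A_3A_4| = √((-5)² + (-12)²) = √169 = 13
|A_4A_5| = √((12)² + (9)²) = √225 = 15
|A_5A_6| = √((-4)² + (0)²) = √16 = 4
|A_6A_1| = √((12)² + (9)²) = √225 = 15
Perimeter = 17 + 2 + 13 + 15 + 4 + 15 = 66.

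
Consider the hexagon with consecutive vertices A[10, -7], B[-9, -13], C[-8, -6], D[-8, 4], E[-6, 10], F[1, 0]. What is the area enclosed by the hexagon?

Apply the shoelace (surveyor's) formula: 2A = Σ (x_i·y_{i+1} − x_{i+1}·y_i), indices taken mod 6.
Σ = (-193) + (-50) + (-80) + (-56) + (-10) + (-7) = -396
Area = |Σ|/2 = 198.

198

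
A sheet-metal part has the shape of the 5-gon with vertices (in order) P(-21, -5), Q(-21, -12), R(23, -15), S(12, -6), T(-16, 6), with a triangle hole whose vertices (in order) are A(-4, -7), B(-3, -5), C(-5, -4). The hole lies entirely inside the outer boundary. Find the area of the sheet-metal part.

Outer boundary:
Apply the shoelace (surveyor's) formula: 2A = Σ (x_i·y_{i+1} − x_{i+1}·y_i), indices taken mod 5.
P→Q: (-21)(-12) − (-21)(-5) = 147
Q→R: (-21)(-15) − (23)(-12) = 591
R→S: (23)(-6) − (12)(-15) = 42
S→T: (12)(6) − (-16)(-6) = -24
T→P: (-16)(-5) − (-21)(6) = 206
Σ = 962
Area = |Σ|/2 = 481.
Hole:
A→B: (-4)(-5) − (-3)(-7) = -1
B→C: (-3)(-4) − (-5)(-5) = -13
C→A: (-5)(-7) − (-4)(-4) = 19
Σ = 5
Area = |Σ|/2 = 2.5.
Net area = 481 − 2.5 = 478.5.

478.5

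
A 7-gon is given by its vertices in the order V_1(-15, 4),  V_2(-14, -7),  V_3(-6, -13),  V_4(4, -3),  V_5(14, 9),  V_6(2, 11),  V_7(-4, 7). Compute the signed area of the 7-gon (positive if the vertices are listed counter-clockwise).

366

Apply the shoelace formula: 2A = Σ (x_i·y_{i+1} − x_{i+1}·y_i), indices taken mod 7.
V_1→V_2: (-15)(-7) − (-14)(4) = 161
V_2→V_3: (-14)(-13) − (-6)(-7) = 140
V_3→V_4: (-6)(-3) − (4)(-13) = 70
V_4→V_5: (4)(9) − (14)(-3) = 78
V_5→V_6: (14)(11) − (2)(9) = 136
V_6→V_7: (2)(7) − (-4)(11) = 58
V_7→V_1: (-4)(4) − (-15)(7) = 89
Σ = 732
Signed area = Σ/2 = 366 (positive ⇒ counter-clockwise traversal).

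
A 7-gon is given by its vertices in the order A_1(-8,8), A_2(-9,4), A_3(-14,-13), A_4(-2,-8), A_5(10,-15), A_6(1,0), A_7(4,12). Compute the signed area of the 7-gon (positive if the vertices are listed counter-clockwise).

282

Apply Gauss's area formula: 2A = Σ (x_i·y_{i+1} − x_{i+1}·y_i), indices taken mod 7.
Σ = (40) + (173) + (86) + (110) + (15) + (12) + (128) = 564
Signed area = Σ/2 = 282 (positive ⇒ counter-clockwise traversal).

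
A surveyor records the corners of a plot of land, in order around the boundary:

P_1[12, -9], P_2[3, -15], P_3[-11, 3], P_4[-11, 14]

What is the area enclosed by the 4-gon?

249.5

Cross-terms: -153, -156, -121, -69  ⇒  Σ = -499
Area = |Σ|/2 = 249.5.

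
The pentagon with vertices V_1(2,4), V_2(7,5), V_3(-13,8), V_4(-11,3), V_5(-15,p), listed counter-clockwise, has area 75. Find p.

The doubled signed area Σ (x_i y_{i+1} − x_{i+1} y_i) is linear in p.
With p=0 it equals 137; the coefficient of p is -13 (from the two edges through V_5).
So -13·p + 137 = 2·75 = 150 ⇒ p = -1.

-1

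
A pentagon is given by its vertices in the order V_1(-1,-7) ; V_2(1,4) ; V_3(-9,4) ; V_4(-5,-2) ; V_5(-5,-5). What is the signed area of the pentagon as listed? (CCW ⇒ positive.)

63

Apply the shoelace (surveyor's) formula: 2A = Σ (x_i·y_{i+1} − x_{i+1}·y_i), indices taken mod 5.
Cross-terms: 3, 40, 38, 15, 30  ⇒  Σ = 126
Signed area = Σ/2 = 63 (positive ⇒ counter-clockwise traversal).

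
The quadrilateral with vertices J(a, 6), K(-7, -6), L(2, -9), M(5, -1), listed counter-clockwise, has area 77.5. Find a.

7

Write out the shoelace sum; only the two edges meeting at J involve a:
2·Area = [(5·6 − a·(-1)) + (a·(-6) − (-7)·6)] + 118
       = -5·a + 190 = 155
⇒ a = 7.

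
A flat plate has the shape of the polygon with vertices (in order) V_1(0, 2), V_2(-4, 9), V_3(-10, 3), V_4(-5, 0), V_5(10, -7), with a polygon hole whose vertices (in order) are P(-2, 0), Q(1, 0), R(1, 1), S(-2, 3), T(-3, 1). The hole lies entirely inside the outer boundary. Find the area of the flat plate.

70.5

Outer boundary:
Apply the shoelace (surveyor's) formula: 2A = Σ (x_i·y_{i+1} − x_{i+1}·y_i), indices taken mod 5.
Σ = (8) + (78) + (15) + (35) + (20) = 156
Area = |Σ|/2 = 78.
Hole:
Apply Gauss's area formula: 2A = Σ (x_i·y_{i+1} − x_{i+1}·y_i), indices taken mod 5.
Σ = (0) + (1) + (5) + (7) + (2) = 15
Area = |Σ|/2 = 7.5.
Net area = 78 − 7.5 = 70.5.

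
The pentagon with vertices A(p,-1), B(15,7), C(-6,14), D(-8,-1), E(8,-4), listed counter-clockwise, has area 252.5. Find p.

Write out the shoelace sum; only the two edges meeting at A involve p:
2·Area = [(8·(-1) − p·(-4)) + (p·7 − 15·(-1))] + 410
       = 11·p + 417 = 505
⇒ p = 8.

8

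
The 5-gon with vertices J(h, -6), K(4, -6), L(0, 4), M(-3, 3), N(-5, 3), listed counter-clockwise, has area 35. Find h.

The doubled signed area Σ (x_i y_{i+1} − x_{i+1} y_i) is linear in h.
With h=0 it equals 88; the coefficient of h is -9 (from the two edges through J).
So -9·h + 88 = 2·35 = 70 ⇒ h = 2.

2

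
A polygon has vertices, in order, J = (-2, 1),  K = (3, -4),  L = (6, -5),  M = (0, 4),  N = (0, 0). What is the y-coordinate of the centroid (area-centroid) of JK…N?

-20/19

Apply Gauss's area formula. First the cross-terms c_i = x_i·y_{i+1} − x_{i+1}·y_i:
  5, 9, 24, 0, 0  ⇒  2A = 38, A = 19.
Then Σ (y_i + y_{i+1})·c_i = -120, so ȳ = -120 / (6·19) = -20/19.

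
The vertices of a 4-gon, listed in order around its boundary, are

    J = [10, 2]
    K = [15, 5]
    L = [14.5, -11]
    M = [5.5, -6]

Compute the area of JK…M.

86.5

Σ = (20) + (-237.5) + (-26.5) + (71) = -173
Area = |Σ|/2 = 86.5.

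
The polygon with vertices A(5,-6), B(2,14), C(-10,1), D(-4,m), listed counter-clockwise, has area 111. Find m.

The doubled signed area Σ (x_i y_{i+1} − x_{i+1} y_i) is linear in m.
With m=0 it equals 252; the coefficient of m is -15 (from the two edges through D).
So -15·m + 252 = 2·111 = 222 ⇒ m = 2.

2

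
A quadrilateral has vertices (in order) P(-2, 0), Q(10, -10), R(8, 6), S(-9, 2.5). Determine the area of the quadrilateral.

119.5

Apply Gauss's area formula: 2A = Σ (x_i·y_{i+1} − x_{i+1}·y_i), indices taken mod 4.
Σ = (20) + (140) + (74) + (5) = 239
Area = |Σ|/2 = 119.5.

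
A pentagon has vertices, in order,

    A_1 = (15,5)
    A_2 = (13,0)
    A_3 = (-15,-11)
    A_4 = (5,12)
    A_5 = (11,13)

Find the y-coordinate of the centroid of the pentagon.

256/135

Apply the shoelace formula. First the cross-terms c_i = x_i·y_{i+1} − x_{i+1}·y_i:
  -65, -143, -125, -67, -140  ⇒  2A = -540, A = -270.
Then Σ (y_i + y_{i+1})·c_i = -3072, so ȳ = -3072 / (6·(-270)) = 256/135.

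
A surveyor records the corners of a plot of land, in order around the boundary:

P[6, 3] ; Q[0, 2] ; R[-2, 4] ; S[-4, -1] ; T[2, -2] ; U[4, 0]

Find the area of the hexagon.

Apply the surveyor's formula: 2A = Σ (x_i·y_{i+1} − x_{i+1}·y_i), indices taken mod 6.
Cross-terms: 12, 4, 18, 10, 8, 12  ⇒  Σ = 64
Area = |Σ|/2 = 32.

32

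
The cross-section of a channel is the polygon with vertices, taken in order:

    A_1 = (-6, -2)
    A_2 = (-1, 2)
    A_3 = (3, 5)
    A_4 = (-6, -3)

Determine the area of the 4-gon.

5

Σ = (-14) + (-11) + (21) + (-6) = -10
Area = |Σ|/2 = 5.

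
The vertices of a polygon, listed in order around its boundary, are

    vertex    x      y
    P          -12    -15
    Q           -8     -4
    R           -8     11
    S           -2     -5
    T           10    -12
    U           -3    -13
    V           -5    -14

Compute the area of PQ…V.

169

Apply Gauss's area formula: 2A = Σ (x_i·y_{i+1} − x_{i+1}·y_i), indices taken mod 7.
Σ = (-72) + (-120) + (62) + (74) + (-166) + (-23) + (-93) = -338
Area = |Σ|/2 = 169.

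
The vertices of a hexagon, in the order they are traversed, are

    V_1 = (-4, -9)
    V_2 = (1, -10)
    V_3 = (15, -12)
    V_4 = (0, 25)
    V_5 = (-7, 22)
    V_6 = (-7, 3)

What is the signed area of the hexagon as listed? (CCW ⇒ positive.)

472.5

Apply the shoelace formula: 2A = Σ (x_i·y_{i+1} − x_{i+1}·y_i), indices taken mod 6.
V_1→V_2: (-4)(-10) − (1)(-9) = 49
V_2→V_3: (1)(-12) − (15)(-10) = 138
V_3→V_4: (15)(25) − (0)(-12) = 375
V_4→V_5: (0)(22) − (-7)(25) = 175
V_5→V_6: (-7)(3) − (-7)(22) = 133
V_6→V_1: (-7)(-9) − (-4)(3) = 75
Σ = 945
Signed area = Σ/2 = 472.5 (positive ⇒ counter-clockwise traversal).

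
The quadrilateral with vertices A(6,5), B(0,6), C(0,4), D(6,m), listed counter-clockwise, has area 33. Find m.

-4

Write out the shoelace sum; only the two edges meeting at D involve m:
2·Area = [(0·m − 6·4) + (6·5 − 6·m)] + 36
       = -6·m + 42 = 66
⇒ m = -4.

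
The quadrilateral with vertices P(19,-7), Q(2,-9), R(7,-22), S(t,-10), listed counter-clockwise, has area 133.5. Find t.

19

The doubled signed area Σ (x_i y_{i+1} − x_{i+1} y_i) is linear in t.
With t=0 it equals -18; the coefficient of t is 15 (from the two edges through S).
So 15·t + -18 = 2·133.5 = 267 ⇒ t = 19.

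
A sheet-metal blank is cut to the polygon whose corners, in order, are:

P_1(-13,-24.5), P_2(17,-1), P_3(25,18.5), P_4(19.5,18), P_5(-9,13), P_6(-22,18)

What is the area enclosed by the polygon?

1085.375

Apply the shoelace (surveyor's) formula: 2A = Σ (x_i·y_{i+1} − x_{i+1}·y_i), indices taken mod 6.
Σ = (429.5) + (339.5) + (89.25) + (415.5) + (124) + (773) = 2170.75
Area = |Σ|/2 = 1085.375.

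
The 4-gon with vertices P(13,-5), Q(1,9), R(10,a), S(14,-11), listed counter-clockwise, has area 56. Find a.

-9

Write out the shoelace sum; only the two edges meeting at R involve a:
2·Area = [(1·a − 10·9) + (10·(-11) − 14·a)] + 195
       = -13·a + -5 = 112
⇒ a = -9.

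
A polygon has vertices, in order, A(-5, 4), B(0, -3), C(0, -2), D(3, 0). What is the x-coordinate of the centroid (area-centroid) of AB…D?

Apply the surveyor's formula. First the cross-terms c_i = x_i·y_{i+1} − x_{i+1}·y_i:
  15, 0, 6, 12  ⇒  2A = 33, A = 16.5.
Then Σ (x_i + x_{i+1})·c_i = -81, so x̄ = -81 / (6·16.5) = -9/11.

-9/11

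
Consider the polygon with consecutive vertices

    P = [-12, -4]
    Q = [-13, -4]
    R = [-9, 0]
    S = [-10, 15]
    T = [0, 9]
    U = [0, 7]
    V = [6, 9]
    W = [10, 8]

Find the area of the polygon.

146.5

Cross-terms: -4, -36, -135, -90, 0, -42, -42, 56  ⇒  Σ = -293
Area = |Σ|/2 = 146.5.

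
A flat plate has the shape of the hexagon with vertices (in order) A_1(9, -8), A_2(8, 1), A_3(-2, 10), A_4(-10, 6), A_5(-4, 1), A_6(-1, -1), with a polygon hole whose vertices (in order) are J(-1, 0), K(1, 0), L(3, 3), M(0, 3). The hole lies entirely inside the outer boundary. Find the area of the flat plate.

Outer boundary:
Apply Gauss's area formula: 2A = Σ (x_i·y_{i+1} − x_{i+1}·y_i), indices taken mod 6.
Σ = (73) + (82) + (88) + (14) + (5) + (17) = 279
Area = |Σ|/2 = 139.5.
Hole:
Apply the surveyor's formula: 2A = Σ (x_i·y_{i+1} − x_{i+1}·y_i), indices taken mod 4.
Cross-terms: 0, 3, 9, 3  ⇒  Σ = 15
Area = |Σ|/2 = 7.5.
Net area = 139.5 − 7.5 = 132.

132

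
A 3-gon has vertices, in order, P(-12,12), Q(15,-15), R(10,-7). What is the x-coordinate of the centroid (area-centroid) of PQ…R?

13/3

Apply the shoelace (surveyor's) formula. First the cross-terms c_i = x_i·y_{i+1} − x_{i+1}·y_i:
  0, 45, 36  ⇒  2A = 81, A = 40.5.
Then Σ (x_i + x_{i+1})·c_i = 1053, so x̄ = 1053 / (6·40.5) = 13/3.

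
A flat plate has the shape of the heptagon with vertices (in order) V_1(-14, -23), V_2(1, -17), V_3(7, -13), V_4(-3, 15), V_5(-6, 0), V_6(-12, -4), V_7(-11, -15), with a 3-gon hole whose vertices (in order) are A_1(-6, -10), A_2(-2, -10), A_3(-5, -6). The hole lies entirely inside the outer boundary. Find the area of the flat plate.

355

Outer boundary:
Apply the shoelace formula: 2A = Σ (x_i·y_{i+1} − x_{i+1}·y_i), indices taken mod 7.
Σ = (261) + (106) + (66) + (90) + (24) + (136) + (43) = 726
Area = |Σ|/2 = 363.
Hole:
Apply Gauss's area formula: 2A = Σ (x_i·y_{i+1} − x_{i+1}·y_i), indices taken mod 3.
Cross-terms: 40, -38, 14  ⇒  Σ = 16
Area = |Σ|/2 = 8.
Net area = 363 − 8 = 355.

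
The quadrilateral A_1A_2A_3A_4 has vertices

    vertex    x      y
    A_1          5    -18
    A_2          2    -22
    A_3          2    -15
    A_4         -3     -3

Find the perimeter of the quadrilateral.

|A_1A_2| = √((-3)² + (-4)²) = √25 = 5
|A_2A_3| = √((0)² + (7)²) = √49 = 7
|A_3A_4| = √((-5)² + (12)²) = √169 = 13
|A_4A_1| = √((8)² + (-15)²) = √289 = 17
Perimeter = 5 + 7 + 13 + 17 = 42.

42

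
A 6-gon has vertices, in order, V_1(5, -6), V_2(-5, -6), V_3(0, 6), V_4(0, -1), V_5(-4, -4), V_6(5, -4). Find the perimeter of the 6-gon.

46

|V_1V_2| = √((-10)² + (0)²) = √100 = 10
|V_2V_3| = √((5)² + (12)²) = √169 = 13
|V_3V_4| = √((0)² + (-7)²) = √49 = 7
|V_4V_5| = √((-4)² + (-3)²) = √25 = 5
|V_5V_6| = √((9)² + (0)²) = √81 = 9
|V_6V_1| = √((0)² + (-2)²) = √4 = 2
Perimeter = 10 + 13 + 7 + 5 + 9 + 2 = 46.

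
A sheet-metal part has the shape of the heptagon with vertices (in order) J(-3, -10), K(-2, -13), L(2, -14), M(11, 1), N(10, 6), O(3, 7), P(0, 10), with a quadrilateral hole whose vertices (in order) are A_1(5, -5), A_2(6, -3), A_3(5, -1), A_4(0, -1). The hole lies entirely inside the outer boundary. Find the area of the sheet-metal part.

Outer boundary:
Σ = (19) + (54) + (156) + (56) + (52) + (30) + (30) = 397
Area = |Σ|/2 = 198.5.
Hole:
Apply the shoelace (surveyor's) formula: 2A = Σ (x_i·y_{i+1} − x_{i+1}·y_i), indices taken mod 4.
Cross-terms: 15, 9, -5, 5  ⇒  Σ = 24
Area = |Σ|/2 = 12.
Net area = 198.5 − 12 = 186.5.

186.5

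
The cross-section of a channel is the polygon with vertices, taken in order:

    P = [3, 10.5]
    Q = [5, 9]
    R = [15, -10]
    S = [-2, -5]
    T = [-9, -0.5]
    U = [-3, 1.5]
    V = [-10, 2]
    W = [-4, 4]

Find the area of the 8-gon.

Apply the shoelace formula: 2A = Σ (x_i·y_{i+1} − x_{i+1}·y_i), indices taken mod 8.
Cross-terms: -25.5, -185, -95, -44, -15, 9, -32, -54  ⇒  Σ = -441.5
Area = |Σ|/2 = 220.75.

220.75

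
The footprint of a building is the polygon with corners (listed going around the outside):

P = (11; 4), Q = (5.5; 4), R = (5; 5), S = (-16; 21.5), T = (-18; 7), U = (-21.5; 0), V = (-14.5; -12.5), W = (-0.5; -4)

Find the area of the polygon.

502.5

Cross-terms: 22, 7.5, 187.5, 275, 150.5, 268.75, 51.75, 42  ⇒  Σ = 1005
Area = |Σ|/2 = 502.5.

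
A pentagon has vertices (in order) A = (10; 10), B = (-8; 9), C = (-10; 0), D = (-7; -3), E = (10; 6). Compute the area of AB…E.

Σ = (170) + (90) + (30) + (-12) + (40) = 318
Area = |Σ|/2 = 159.

159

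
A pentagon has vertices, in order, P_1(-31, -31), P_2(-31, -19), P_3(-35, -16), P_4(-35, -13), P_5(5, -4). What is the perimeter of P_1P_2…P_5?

|P_1P_2| = √((0)² + (12)²) = √144 = 12
|P_2P_3| = √((-4)² + (3)²) = √25 = 5
|P_3P_4| = √((0)² + (3)²) = √9 = 3
|P_4P_5| = √((40)² + (9)²) = √1681 = 41
|P_5P_1| = √((-36)² + (-27)²) = √2025 = 45
Perimeter = 12 + 5 + 3 + 41 + 45 = 106.

106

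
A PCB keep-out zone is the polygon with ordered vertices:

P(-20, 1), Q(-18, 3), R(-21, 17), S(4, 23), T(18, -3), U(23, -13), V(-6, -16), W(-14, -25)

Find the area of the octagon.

1230.5

Apply the shoelace (surveyor's) formula: 2A = Σ (x_i·y_{i+1} − x_{i+1}·y_i), indices taken mod 8.
Cross-terms: -42, -243, -551, -426, -165, -446, -74, -514  ⇒  Σ = -2461
Area = |Σ|/2 = 1230.5.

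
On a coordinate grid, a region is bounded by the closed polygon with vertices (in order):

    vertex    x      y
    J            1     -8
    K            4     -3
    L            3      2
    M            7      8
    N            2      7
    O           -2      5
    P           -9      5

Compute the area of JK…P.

107.5

Σ = (29) + (17) + (10) + (33) + (24) + (35) + (67) = 215
Area = |Σ|/2 = 107.5.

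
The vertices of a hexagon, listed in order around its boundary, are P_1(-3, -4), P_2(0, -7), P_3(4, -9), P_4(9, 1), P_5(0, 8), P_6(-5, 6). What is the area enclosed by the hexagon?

142

Apply the shoelace formula: 2A = Σ (x_i·y_{i+1} − x_{i+1}·y_i), indices taken mod 6.
P_1→P_2: (-3)(-7) − (0)(-4) = 21
P_2→P_3: (0)(-9) − (4)(-7) = 28
P_3→P_4: (4)(1) − (9)(-9) = 85
P_4→P_5: (9)(8) − (0)(1) = 72
P_5→P_6: (0)(6) − (-5)(8) = 40
P_6→P_1: (-5)(-4) − (-3)(6) = 38
Σ = 284
Area = |Σ|/2 = 142.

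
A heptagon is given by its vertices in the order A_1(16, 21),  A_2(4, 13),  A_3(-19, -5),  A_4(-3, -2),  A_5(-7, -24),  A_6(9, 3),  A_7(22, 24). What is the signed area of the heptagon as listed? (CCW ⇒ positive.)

A_1→A_2: (16)(13) − (4)(21) = 124
A_2→A_3: (4)(-5) − (-19)(13) = 227
A_3→A_4: (-19)(-2) − (-3)(-5) = 23
A_4→A_5: (-3)(-24) − (-7)(-2) = 58
A_5→A_6: (-7)(3) − (9)(-24) = 195
A_6→A_7: (9)(24) − (22)(3) = 150
A_7→A_1: (22)(21) − (16)(24) = 78
Σ = 855
Signed area = Σ/2 = 427.5 (positive ⇒ counter-clockwise traversal).

427.5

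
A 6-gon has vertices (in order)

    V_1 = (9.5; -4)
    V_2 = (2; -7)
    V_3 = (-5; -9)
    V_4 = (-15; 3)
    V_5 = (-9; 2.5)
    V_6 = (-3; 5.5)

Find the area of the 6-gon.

177.125

Σ = (-58.5) + (-53) + (-150) + (-10.5) + (-42) + (-40.25) = -354.25
Area = |Σ|/2 = 177.125.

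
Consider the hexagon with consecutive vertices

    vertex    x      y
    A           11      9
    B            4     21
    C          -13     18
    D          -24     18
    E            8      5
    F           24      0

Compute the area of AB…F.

285

Σ = (195) + (345) + (198) + (-264) + (-120) + (216) = 570
Area = |Σ|/2 = 285.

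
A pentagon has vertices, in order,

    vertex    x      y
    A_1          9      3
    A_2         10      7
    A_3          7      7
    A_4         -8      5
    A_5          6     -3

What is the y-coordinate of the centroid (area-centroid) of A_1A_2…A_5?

Apply the surveyor's formula. First the cross-terms c_i = x_i·y_{i+1} − x_{i+1}·y_i:
  33, 21, 91, -6, 45  ⇒  2A = 184, A = 92.
Then Σ (y_i + y_{i+1})·c_i = 1704, so ȳ = 1704 / (6·92) = 71/23.

71/23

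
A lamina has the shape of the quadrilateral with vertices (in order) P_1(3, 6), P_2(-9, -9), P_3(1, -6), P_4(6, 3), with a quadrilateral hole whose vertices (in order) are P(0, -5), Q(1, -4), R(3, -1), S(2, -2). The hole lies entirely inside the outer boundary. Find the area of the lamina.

77

Outer boundary:
Apply the shoelace (surveyor's) formula: 2A = Σ (x_i·y_{i+1} − x_{i+1}·y_i), indices taken mod 4.
Cross-terms: 27, 63, 39, 27  ⇒  Σ = 156
Area = |Σ|/2 = 78.
Hole:
Apply the shoelace (surveyor's) formula: 2A = Σ (x_i·y_{i+1} − x_{i+1}·y_i), indices taken mod 4.
Σ = (5) + (11) + (-4) + (-10) = 2
Area = |Σ|/2 = 1.
Net area = 78 − 1 = 77.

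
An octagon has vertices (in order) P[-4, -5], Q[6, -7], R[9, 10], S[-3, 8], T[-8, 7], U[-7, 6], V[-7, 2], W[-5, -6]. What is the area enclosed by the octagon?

Apply Gauss's area formula: 2A = Σ (x_i·y_{i+1} − x_{i+1}·y_i), indices taken mod 8.
Cross-terms: 58, 123, 102, 43, 1, 28, 52, 1  ⇒  Σ = 408
Area = |Σ|/2 = 204.

204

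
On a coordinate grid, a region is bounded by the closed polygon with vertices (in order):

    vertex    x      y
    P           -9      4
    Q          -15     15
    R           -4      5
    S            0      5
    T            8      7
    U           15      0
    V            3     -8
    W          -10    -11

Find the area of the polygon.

Apply the shoelace (surveyor's) formula: 2A = Σ (x_i·y_{i+1} − x_{i+1}·y_i), indices taken mod 8.
P→Q: (-9)(15) − (-15)(4) = -75
Q→R: (-15)(5) − (-4)(15) = -15
R→S: (-4)(5) − (0)(5) = -20
S→T: (0)(7) − (8)(5) = -40
T→U: (8)(0) − (15)(7) = -105
U→V: (15)(-8) − (3)(0) = -120
V→W: (3)(-11) − (-10)(-8) = -113
W→P: (-10)(4) − (-9)(-11) = -139
Σ = -627
Area = |Σ|/2 = 313.5.

313.5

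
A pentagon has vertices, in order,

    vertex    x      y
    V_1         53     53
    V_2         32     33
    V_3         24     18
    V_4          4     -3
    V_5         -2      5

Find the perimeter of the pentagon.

|V_1V_2| = √((-21)² + (-20)²) = √841 = 29
|V_2V_3| = √((-8)² + (-15)²) = √289 = 17
|V_3V_4| = √((-20)² + (-21)²) = √841 = 29
|V_4V_5| = √((-6)² + (8)²) = √100 = 10
|V_5V_1| = √((55)² + (48)²) = √5329 = 73
Perimeter = 29 + 17 + 29 + 10 + 73 = 158.

158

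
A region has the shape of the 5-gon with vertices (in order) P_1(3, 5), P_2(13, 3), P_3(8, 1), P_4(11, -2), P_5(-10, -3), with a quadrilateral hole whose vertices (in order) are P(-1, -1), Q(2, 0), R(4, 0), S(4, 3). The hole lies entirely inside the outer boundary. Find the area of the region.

Outer boundary:
Apply the surveyor's formula: 2A = Σ (x_i·y_{i+1} − x_{i+1}·y_i), indices taken mod 5.
P_1→P_2: (3)(3) − (13)(5) = -56
P_2→P_3: (13)(1) − (8)(3) = -11
P_3→P_4: (8)(-2) − (11)(1) = -27
P_4→P_5: (11)(-3) − (-10)(-2) = -53
P_5→P_1: (-10)(5) − (3)(-3) = -41
Σ = -188
Area = |Σ|/2 = 94.
Hole:
Apply the surveyor's formula: 2A = Σ (x_i·y_{i+1} − x_{i+1}·y_i), indices taken mod 4.
Σ = (2) + (0) + (12) + (-1) = 13
Area = |Σ|/2 = 6.5.
Net area = 94 − 6.5 = 87.5.

87.5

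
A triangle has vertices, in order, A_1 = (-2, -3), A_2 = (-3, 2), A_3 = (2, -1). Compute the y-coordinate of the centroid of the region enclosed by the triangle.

-2/3

Apply the shoelace formula. First the cross-terms c_i = x_i·y_{i+1} − x_{i+1}·y_i:
  -13, -1, -8  ⇒  2A = -22, A = -11.
Then Σ (y_i + y_{i+1})·c_i = 44, so ȳ = 44 / (6·(-11)) = -2/3.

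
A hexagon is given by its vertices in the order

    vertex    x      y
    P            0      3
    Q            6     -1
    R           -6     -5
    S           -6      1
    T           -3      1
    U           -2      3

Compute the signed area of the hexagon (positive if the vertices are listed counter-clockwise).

Apply Gauss's area formula: 2A = Σ (x_i·y_{i+1} − x_{i+1}·y_i), indices taken mod 6.
P→Q: (0)(-1) − (6)(3) = -18
Q→R: (6)(-5) − (-6)(-1) = -36
R→S: (-6)(1) − (-6)(-5) = -36
S→T: (-6)(1) − (-3)(1) = -3
T→U: (-3)(3) − (-2)(1) = -7
U→P: (-2)(3) − (0)(3) = -6
Σ = -106
Signed area = Σ/2 = -53 (negative ⇒ clockwise traversal).

-53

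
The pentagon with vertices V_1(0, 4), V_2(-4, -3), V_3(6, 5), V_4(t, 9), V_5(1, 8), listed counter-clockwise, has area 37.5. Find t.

4

The doubled signed area Σ (x_i y_{i+1} − x_{i+1} y_i) is linear in t.
With t=0 it equals 63; the coefficient of t is 3 (from the two edges through V_4).
So 3·t + 63 = 2·37.5 = 75 ⇒ t = 4.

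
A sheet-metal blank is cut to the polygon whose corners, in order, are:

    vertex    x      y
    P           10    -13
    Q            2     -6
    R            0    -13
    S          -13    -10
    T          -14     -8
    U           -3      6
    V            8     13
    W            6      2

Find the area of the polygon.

310

Apply the surveyor's formula: 2A = Σ (x_i·y_{i+1} − x_{i+1}·y_i), indices taken mod 8.
Cross-terms: -34, -26, -169, -36, -108, -87, -62, -98  ⇒  Σ = -620
Area = |Σ|/2 = 310.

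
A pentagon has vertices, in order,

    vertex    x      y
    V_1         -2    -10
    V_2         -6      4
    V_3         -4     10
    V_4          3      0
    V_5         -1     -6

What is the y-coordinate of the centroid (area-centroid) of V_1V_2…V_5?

184/243

Apply Gauss's area formula. First the cross-terms c_i = x_i·y_{i+1} − x_{i+1}·y_i:
  -68, -44, -30, -18, -2  ⇒  2A = -162, A = -81.
Then Σ (y_i + y_{i+1})·c_i = -368, so ȳ = -368 / (6·(-81)) = 184/243.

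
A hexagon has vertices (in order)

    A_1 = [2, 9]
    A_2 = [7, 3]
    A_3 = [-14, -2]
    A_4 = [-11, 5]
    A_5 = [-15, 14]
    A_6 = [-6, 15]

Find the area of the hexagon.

Cross-terms: -57, 28, -92, -79, -141, -84  ⇒  Σ = -425
Area = |Σ|/2 = 212.5.

212.5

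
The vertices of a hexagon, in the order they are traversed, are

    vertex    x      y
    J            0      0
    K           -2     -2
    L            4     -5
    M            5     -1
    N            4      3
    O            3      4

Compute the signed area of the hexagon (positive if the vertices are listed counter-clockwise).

32.5

J→K: (0)(-2) − (-2)(0) = 0
K→L: (-2)(-5) − (4)(-2) = 18
L→M: (4)(-1) − (5)(-5) = 21
M→N: (5)(3) − (4)(-1) = 19
N→O: (4)(4) − (3)(3) = 7
O→J: (3)(0) − (0)(4) = 0
Σ = 65
Signed area = Σ/2 = 32.5 (positive ⇒ counter-clockwise traversal).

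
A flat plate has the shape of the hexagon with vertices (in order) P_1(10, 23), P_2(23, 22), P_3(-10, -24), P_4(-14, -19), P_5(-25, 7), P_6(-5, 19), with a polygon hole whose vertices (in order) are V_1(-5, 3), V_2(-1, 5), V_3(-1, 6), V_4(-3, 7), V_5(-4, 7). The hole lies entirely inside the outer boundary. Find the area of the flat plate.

1043.5

Outer boundary:
P_1→P_2: (10)(22) − (23)(23) = -309
P_2→P_3: (23)(-24) − (-10)(22) = -332
P_3→P_4: (-10)(-19) − (-14)(-24) = -146
P_4→P_5: (-14)(7) − (-25)(-19) = -573
P_5→P_6: (-25)(19) − (-5)(7) = -440
P_6→P_1: (-5)(23) − (10)(19) = -305
Σ = -2105
Area = |Σ|/2 = 1052.5.
Hole:
Σ = (-22) + (-1) + (11) + (7) + (23) = 18
Area = |Σ|/2 = 9.
Net area = 1052.5 − 9 = 1043.5.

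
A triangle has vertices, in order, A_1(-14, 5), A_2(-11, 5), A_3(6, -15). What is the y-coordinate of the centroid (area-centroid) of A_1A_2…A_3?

Apply Gauss's area formula. First the cross-terms c_i = x_i·y_{i+1} − x_{i+1}·y_i:
  -15, 135, -180  ⇒  2A = -60, A = -30.
Then Σ (y_i + y_{i+1})·c_i = 300, so ȳ = 300 / (6·(-30)) = -5/3.

-5/3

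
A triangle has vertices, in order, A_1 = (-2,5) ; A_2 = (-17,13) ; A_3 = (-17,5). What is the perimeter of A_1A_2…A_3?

|A_1A_2| = √((-15)² + (8)²) = √289 = 17
|A_2A_3| = √((0)² + (-8)²) = √64 = 8
|A_3A_1| = √((15)² + (0)²) = √225 = 15
Perimeter = 17 + 8 + 15 = 40.

40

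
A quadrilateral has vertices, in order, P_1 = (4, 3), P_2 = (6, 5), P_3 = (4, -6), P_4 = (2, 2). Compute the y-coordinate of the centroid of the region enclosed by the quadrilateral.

Apply the surveyor's formula. First the cross-terms c_i = x_i·y_{i+1} − x_{i+1}·y_i:
  2, -56, 20, -2  ⇒  2A = -36, A = -18.
Then Σ (y_i + y_{i+1})·c_i = -18, so ȳ = -18 / (6·(-18)) = 1/6.

1/6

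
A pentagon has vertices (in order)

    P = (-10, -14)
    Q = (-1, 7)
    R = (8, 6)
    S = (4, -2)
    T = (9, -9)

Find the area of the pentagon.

210

P→Q: (-10)(7) − (-1)(-14) = -84
Q→R: (-1)(6) − (8)(7) = -62
R→S: (8)(-2) − (4)(6) = -40
S→T: (4)(-9) − (9)(-2) = -18
T→P: (9)(-14) − (-10)(-9) = -216
Σ = -420
Area = |Σ|/2 = 210.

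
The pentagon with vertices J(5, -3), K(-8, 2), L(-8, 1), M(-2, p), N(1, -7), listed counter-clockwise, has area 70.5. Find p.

Write out the shoelace sum; only the two edges meeting at M involve p:
2·Area = [((-8)·p − (-2)·1) + ((-2)·(-7) − 1·p)] + 26
       = -9·p + 42 = 141
⇒ p = -11.

-11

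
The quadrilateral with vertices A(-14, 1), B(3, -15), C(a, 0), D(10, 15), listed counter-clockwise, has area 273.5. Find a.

4

The doubled signed area Σ (x_i y_{i+1} − x_{i+1} y_i) is linear in a.
With a=0 it equals 427; the coefficient of a is 30 (from the two edges through C).
So 30·a + 427 = 2·273.5 = 547 ⇒ a = 4.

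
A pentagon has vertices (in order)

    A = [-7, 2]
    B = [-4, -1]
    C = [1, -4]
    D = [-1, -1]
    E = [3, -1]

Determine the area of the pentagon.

15

Apply the shoelace (surveyor's) formula: 2A = Σ (x_i·y_{i+1} − x_{i+1}·y_i), indices taken mod 5.
Cross-terms: 15, 17, -5, 4, -1  ⇒  Σ = 30
Area = |Σ|/2 = 15.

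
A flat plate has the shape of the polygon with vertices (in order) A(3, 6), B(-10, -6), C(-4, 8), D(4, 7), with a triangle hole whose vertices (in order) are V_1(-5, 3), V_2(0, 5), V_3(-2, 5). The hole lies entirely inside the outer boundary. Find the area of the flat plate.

57.5

Outer boundary:
Cross-terms: 42, -104, -60, 3  ⇒  Σ = -119
Area = |Σ|/2 = 59.5.
Hole:
Apply the shoelace formula: 2A = Σ (x_i·y_{i+1} − x_{i+1}·y_i), indices taken mod 3.
V_1→V_2: (-5)(5) − (0)(3) = -25
V_2→V_3: (0)(5) − (-2)(5) = 10
V_3→V_1: (-2)(3) − (-5)(5) = 19
Σ = 4
Area = |Σ|/2 = 2.
Net area = 59.5 − 2 = 57.5.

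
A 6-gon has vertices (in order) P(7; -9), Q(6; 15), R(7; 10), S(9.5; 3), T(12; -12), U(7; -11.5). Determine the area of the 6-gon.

Σ = (159) + (-45) + (-74) + (-150) + (-54) + (17.5) = -146.5
Area = |Σ|/2 = 73.25.

73.25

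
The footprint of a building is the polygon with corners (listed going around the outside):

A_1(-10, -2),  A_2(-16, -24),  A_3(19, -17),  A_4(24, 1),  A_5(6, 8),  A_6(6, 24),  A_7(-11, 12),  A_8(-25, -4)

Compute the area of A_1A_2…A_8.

1167.5

Apply Gauss's area formula: 2A = Σ (x_i·y_{i+1} − x_{i+1}·y_i), indices taken mod 8.
Cross-terms: 208, 728, 427, 186, 96, 336, 344, 10  ⇒  Σ = 2335
Area = |Σ|/2 = 1167.5.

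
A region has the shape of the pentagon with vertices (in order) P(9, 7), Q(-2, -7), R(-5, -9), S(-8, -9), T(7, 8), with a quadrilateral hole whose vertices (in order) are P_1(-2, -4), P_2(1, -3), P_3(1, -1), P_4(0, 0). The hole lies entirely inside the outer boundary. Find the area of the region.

52.5

Outer boundary:
Apply the shoelace formula: 2A = Σ (x_i·y_{i+1} − x_{i+1}·y_i), indices taken mod 5.
Σ = (-49) + (-17) + (-27) + (-1) + (-23) = -117
Area = |Σ|/2 = 58.5.
Hole:
Cross-terms: 10, 2, 0, 0  ⇒  Σ = 12
Area = |Σ|/2 = 6.
Net area = 58.5 − 6 = 52.5.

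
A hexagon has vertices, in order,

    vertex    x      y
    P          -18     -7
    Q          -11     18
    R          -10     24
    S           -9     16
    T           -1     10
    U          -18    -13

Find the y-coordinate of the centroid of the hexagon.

Apply the shoelace formula. First the cross-terms c_i = x_i·y_{i+1} − x_{i+1}·y_i:
  -401, -84, 56, -74, 193, -108  ⇒  2A = -418, A = -209.
Then Σ (y_i + y_{i+1})·c_i = -6042, so ȳ = -6042 / (6·(-209)) = 53/11.

53/11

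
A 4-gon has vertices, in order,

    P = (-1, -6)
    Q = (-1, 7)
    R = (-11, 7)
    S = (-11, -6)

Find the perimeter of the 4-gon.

|PQ| = √((0)² + (13)²) = √169 = 13
|QR| = √((-10)² + (0)²) = √100 = 10
|RS| = √((0)² + (-13)²) = √169 = 13
|SP| = √((10)² + (0)²) = √100 = 10
Perimeter = 13 + 10 + 13 + 10 = 46.

46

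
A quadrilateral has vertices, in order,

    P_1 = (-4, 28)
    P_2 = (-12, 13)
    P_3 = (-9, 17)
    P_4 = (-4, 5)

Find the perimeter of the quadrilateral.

58

|P_1P_2| = √((-8)² + (-15)²) = √289 = 17
|P_2P_3| = √((3)² + (4)²) = √25 = 5
|P_3P_4| = √((5)² + (-12)²) = √169 = 13
|P_4P_1| = √((0)² + (23)²) = √529 = 23
Perimeter = 17 + 5 + 13 + 23 = 58.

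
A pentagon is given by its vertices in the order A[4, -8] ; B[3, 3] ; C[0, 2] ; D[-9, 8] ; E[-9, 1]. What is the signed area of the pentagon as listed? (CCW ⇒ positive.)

95.5

Cross-terms: 36, 6, 18, 63, 68  ⇒  Σ = 191
Signed area = Σ/2 = 95.5 (positive ⇒ counter-clockwise traversal).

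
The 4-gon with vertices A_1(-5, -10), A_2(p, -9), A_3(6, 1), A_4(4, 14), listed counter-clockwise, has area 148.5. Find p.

8

The doubled signed area Σ (x_i y_{i+1} − x_{i+1} y_i) is linear in p.
With p=0 it equals 209; the coefficient of p is 11 (from the two edges through A_2).
So 11·p + 209 = 2·148.5 = 297 ⇒ p = 8.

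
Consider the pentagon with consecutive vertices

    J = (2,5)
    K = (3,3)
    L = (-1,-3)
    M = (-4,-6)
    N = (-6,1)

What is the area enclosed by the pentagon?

Apply the shoelace formula: 2A = Σ (x_i·y_{i+1} − x_{i+1}·y_i), indices taken mod 5.
J→K: (2)(3) − (3)(5) = -9
K→L: (3)(-3) − (-1)(3) = -6
L→M: (-1)(-6) − (-4)(-3) = -6
M→N: (-4)(1) − (-6)(-6) = -40
N→J: (-6)(5) − (2)(1) = -32
Σ = -93
Area = |Σ|/2 = 46.5.

46.5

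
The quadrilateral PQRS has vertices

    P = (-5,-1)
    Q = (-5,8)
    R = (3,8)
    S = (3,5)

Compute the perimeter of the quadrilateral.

30

|PQ| = √((0)² + (9)²) = √81 = 9
|QR| = √((8)² + (0)²) = √64 = 8
|RS| = √((0)² + (-3)²) = √9 = 3
|SP| = √((-8)² + (-6)²) = √100 = 10
Perimeter = 9 + 8 + 3 + 10 = 30.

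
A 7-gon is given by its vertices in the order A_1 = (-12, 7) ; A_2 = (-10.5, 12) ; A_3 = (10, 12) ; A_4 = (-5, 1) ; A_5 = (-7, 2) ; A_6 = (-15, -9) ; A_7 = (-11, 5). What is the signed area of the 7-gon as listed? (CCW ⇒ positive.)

-173.75

Apply Gauss's area formula: 2A = Σ (x_i·y_{i+1} − x_{i+1}·y_i), indices taken mod 7.
Σ = (-70.5) + (-246) + (70) + (-3) + (93) + (-174) + (-17) = -347.5
Signed area = Σ/2 = -173.75 (negative ⇒ clockwise traversal).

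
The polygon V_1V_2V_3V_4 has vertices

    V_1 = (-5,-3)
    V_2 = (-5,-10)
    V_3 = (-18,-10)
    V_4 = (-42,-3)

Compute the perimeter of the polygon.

|V_1V_2| = √((0)² + (-7)²) = √49 = 7
|V_2V_3| = √((-13)² + (0)²) = √169 = 13
|V_3V_4| = √((-24)² + (7)²) = √625 = 25
|V_4V_1| = √((37)² + (0)²) = √1369 = 37
Perimeter = 7 + 13 + 25 + 37 = 82.

82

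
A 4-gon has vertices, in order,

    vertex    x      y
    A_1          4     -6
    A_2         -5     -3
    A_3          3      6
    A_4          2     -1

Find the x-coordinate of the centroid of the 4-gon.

13/86

Apply Gauss's area formula. First the cross-terms c_i = x_i·y_{i+1} − x_{i+1}·y_i:
  -42, -21, -15, -8  ⇒  2A = -86, A = -43.
Then Σ (x_i + x_{i+1})·c_i = -39, so x̄ = -39 / (6·(-43)) = 13/86.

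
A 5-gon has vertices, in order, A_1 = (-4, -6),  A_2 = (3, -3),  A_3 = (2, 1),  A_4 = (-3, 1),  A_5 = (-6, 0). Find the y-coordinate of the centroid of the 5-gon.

-244/129

Apply the surveyor's formula. First the cross-terms c_i = x_i·y_{i+1} − x_{i+1}·y_i:
  30, 9, 5, 6, 36  ⇒  2A = 86, A = 43.
Then Σ (y_i + y_{i+1})·c_i = -488, so ȳ = -488 / (6·43) = -244/129.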